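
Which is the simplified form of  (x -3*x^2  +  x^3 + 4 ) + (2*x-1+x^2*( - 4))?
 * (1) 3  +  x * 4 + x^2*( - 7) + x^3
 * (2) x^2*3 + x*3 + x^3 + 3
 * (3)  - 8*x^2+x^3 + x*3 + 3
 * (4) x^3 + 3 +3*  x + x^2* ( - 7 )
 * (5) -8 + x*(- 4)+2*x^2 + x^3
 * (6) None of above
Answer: 4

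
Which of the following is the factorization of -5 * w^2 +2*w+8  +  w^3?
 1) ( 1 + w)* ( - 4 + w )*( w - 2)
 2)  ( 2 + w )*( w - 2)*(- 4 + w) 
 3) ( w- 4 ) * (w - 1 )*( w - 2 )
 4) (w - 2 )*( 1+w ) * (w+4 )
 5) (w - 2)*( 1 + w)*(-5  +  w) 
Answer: 1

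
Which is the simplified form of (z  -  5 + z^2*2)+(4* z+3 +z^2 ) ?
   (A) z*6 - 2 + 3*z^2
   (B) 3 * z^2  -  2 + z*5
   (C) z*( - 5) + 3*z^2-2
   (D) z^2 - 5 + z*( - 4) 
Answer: B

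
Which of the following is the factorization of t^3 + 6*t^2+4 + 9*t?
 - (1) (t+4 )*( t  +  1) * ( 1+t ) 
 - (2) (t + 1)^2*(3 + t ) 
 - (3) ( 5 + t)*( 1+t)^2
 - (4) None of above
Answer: 1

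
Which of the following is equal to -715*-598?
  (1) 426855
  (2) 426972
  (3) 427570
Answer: 3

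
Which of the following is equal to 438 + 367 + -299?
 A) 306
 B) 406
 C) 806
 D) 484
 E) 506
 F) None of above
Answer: E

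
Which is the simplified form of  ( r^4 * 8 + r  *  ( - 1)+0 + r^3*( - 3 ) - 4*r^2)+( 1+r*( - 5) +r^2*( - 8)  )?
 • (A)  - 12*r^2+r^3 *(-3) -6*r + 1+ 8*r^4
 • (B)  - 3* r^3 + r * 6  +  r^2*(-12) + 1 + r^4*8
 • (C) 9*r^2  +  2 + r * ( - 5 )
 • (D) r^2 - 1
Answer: A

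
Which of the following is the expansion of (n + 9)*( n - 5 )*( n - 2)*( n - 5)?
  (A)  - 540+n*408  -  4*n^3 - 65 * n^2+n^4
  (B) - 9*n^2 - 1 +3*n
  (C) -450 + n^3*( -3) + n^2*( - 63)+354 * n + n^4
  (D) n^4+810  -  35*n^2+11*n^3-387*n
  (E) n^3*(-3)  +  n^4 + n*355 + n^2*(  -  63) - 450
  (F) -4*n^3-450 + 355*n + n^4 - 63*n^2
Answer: E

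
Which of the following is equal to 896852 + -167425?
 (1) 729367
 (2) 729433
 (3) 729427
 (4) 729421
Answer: 3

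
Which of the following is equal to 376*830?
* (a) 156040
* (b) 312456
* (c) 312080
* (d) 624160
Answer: c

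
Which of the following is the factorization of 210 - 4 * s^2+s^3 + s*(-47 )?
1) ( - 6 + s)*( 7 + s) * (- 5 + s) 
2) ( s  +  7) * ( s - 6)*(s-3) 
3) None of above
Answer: 1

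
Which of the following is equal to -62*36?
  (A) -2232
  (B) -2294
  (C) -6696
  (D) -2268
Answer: A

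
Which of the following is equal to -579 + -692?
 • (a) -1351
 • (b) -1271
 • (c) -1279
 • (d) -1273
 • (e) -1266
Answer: b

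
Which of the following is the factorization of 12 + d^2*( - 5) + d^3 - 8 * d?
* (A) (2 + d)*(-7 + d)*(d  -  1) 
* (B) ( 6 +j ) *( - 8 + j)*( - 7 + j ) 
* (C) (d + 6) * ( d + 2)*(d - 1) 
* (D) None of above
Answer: D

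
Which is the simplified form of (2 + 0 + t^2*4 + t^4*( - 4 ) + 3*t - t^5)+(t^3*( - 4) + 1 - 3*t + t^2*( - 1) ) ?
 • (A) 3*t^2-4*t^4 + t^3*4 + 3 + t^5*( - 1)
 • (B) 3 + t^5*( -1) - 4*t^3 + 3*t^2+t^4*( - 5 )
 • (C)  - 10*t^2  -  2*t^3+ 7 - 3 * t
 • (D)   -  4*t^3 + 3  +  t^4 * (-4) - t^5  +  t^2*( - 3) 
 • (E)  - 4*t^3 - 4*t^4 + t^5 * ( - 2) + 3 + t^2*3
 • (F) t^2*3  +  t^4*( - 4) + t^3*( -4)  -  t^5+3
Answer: F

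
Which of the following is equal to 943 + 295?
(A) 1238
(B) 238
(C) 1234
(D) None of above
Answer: A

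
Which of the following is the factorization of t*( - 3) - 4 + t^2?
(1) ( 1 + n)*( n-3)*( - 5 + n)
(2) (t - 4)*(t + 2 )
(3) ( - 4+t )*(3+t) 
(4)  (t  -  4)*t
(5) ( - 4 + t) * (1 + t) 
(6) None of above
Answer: 5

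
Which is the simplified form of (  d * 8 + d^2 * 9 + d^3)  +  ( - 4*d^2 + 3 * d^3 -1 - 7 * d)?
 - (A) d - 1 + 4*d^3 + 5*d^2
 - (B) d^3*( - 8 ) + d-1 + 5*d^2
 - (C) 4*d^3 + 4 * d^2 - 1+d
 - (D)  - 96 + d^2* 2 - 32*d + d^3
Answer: A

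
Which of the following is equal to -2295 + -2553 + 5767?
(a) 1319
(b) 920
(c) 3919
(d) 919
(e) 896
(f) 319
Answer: d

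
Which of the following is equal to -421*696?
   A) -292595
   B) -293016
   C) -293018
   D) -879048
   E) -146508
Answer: B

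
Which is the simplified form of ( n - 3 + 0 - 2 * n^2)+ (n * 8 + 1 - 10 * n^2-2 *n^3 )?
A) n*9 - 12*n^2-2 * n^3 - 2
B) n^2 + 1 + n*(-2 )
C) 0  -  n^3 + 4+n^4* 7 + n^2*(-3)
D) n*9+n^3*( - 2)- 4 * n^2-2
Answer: A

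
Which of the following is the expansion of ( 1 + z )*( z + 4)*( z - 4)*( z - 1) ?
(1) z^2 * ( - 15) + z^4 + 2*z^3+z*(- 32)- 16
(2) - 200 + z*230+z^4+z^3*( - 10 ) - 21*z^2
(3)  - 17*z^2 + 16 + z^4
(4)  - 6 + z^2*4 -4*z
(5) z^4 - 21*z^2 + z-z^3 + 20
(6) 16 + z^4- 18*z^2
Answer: 3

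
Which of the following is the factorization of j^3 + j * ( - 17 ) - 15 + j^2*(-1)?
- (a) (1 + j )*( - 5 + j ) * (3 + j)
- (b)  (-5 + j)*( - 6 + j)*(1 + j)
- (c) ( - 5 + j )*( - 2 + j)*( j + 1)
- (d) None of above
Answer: a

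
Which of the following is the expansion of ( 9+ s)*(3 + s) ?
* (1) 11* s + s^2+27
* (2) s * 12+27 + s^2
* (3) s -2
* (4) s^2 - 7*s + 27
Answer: 2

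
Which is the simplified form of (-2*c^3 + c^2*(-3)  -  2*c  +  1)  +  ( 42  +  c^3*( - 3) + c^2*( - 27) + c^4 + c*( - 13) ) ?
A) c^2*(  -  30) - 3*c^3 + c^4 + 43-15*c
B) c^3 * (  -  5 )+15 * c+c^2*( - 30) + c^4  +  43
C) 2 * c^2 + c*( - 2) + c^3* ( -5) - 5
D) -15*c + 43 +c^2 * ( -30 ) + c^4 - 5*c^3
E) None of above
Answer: D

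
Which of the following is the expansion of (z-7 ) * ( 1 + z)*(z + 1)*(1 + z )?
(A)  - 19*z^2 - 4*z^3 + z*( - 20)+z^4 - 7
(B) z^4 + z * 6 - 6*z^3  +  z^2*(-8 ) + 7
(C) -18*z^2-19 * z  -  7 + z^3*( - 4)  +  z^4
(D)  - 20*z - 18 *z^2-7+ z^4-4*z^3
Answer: D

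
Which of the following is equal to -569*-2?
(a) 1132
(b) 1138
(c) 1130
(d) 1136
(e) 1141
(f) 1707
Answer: b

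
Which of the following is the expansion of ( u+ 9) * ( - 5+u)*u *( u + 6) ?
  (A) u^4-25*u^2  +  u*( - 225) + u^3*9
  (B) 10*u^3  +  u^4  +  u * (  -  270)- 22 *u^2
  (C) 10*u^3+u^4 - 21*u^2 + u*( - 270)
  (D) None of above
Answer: C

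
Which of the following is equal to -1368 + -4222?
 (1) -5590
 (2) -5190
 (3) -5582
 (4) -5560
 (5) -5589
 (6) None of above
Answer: 1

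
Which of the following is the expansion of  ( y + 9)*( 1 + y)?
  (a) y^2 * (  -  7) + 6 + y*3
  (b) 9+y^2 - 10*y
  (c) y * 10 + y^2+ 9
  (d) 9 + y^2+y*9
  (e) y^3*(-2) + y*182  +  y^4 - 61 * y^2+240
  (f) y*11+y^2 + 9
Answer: c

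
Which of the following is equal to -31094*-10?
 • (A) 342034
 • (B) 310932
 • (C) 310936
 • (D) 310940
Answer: D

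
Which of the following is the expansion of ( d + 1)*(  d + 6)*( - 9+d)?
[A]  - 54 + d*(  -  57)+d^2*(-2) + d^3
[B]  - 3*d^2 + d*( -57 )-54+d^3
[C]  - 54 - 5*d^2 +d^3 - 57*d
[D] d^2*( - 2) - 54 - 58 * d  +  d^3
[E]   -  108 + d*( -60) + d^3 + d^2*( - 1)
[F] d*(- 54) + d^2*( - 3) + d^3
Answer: A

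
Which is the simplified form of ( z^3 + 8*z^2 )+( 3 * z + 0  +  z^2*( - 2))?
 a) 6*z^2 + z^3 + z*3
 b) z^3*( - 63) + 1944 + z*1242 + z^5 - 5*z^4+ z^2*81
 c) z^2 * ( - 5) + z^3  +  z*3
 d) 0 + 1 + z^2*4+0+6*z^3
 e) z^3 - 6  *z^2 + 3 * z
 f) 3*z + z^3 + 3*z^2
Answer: a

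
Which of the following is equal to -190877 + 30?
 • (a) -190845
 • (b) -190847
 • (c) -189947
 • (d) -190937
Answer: b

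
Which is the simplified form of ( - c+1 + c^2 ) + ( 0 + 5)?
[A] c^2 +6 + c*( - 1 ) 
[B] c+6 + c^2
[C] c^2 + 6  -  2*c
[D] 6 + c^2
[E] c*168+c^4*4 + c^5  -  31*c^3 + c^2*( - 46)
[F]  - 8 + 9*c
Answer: A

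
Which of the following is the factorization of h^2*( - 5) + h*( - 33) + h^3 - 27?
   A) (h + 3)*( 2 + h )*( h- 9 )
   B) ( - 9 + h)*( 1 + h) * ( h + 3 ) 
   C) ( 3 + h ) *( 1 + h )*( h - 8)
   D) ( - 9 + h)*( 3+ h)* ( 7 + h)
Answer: B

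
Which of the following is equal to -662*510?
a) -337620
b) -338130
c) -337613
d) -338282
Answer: a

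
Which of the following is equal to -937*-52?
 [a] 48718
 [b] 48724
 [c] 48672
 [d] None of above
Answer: b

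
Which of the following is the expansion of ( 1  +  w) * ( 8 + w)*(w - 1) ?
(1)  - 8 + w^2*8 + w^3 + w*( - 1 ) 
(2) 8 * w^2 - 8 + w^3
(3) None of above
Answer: 1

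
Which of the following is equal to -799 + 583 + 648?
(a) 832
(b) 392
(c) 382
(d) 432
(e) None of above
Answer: d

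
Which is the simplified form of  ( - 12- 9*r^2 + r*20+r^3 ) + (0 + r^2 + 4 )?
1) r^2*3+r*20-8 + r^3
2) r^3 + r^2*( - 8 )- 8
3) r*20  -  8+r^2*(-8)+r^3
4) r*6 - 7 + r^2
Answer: 3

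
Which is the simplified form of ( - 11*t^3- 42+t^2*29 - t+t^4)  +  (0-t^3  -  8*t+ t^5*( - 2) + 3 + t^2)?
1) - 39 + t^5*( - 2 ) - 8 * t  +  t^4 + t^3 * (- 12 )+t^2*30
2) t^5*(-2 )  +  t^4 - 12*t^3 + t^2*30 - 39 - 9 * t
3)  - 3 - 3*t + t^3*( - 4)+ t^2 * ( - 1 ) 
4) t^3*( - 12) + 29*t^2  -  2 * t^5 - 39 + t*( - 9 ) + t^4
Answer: 2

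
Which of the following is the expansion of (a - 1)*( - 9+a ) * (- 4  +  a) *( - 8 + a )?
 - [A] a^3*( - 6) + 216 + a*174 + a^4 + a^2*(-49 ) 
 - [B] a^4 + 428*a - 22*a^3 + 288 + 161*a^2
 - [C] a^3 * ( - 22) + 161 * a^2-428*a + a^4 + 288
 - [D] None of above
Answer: C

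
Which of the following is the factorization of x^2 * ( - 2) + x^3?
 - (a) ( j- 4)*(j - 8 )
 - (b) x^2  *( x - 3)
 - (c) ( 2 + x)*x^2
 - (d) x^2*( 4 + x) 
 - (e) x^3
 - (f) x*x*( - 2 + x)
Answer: f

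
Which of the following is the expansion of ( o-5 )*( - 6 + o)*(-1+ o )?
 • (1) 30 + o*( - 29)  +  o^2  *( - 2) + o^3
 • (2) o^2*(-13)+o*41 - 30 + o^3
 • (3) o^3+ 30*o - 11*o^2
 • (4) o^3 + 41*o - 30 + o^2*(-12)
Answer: 4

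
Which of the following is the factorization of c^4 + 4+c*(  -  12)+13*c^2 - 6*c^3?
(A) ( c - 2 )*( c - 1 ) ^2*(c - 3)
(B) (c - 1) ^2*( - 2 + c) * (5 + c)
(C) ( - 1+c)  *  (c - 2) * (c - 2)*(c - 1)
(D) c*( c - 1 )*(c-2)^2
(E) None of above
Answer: C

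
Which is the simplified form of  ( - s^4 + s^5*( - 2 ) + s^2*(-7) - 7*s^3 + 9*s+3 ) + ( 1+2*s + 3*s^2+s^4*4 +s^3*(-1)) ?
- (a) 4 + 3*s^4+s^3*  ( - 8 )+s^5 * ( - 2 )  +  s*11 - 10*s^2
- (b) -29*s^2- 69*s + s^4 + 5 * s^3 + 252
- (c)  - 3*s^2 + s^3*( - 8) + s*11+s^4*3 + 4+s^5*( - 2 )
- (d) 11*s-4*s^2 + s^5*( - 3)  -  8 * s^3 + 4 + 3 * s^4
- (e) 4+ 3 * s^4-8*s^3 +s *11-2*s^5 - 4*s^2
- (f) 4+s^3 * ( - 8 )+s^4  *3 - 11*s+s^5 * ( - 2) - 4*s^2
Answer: e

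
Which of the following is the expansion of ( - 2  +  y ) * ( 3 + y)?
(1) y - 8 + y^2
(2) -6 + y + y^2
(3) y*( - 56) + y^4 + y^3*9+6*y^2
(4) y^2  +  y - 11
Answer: 2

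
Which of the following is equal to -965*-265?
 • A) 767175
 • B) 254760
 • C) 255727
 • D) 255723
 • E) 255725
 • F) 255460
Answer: E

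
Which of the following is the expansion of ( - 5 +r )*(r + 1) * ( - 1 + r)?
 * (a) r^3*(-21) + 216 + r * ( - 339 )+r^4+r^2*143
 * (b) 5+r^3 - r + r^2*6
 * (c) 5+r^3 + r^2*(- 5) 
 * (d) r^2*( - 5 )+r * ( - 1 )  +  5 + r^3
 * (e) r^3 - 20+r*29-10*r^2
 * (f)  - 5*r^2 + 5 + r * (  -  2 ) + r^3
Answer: d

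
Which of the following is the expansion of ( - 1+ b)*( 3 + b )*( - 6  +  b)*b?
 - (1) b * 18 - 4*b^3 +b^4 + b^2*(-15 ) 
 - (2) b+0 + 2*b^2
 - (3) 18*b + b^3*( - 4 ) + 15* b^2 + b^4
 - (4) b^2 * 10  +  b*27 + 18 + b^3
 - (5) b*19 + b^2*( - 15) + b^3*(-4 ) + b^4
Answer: 1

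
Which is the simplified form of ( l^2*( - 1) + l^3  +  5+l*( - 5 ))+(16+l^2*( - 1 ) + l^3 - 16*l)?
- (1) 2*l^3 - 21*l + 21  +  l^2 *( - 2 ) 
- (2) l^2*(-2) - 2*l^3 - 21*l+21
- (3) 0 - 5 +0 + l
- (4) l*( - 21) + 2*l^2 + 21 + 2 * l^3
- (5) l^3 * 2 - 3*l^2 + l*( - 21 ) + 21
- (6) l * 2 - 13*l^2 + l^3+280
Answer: 1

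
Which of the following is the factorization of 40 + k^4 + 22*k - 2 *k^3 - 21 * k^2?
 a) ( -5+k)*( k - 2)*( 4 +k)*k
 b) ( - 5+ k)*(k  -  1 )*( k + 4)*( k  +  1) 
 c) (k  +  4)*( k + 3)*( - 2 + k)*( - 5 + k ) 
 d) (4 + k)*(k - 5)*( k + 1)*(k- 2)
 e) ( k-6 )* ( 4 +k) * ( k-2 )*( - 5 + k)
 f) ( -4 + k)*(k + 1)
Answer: d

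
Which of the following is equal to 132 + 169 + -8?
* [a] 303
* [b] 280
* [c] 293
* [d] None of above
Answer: c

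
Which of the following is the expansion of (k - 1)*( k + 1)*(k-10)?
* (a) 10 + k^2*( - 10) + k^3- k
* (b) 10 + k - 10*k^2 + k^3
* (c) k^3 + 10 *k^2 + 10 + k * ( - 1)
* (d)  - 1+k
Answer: a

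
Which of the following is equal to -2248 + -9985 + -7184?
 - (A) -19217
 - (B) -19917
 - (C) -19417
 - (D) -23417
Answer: C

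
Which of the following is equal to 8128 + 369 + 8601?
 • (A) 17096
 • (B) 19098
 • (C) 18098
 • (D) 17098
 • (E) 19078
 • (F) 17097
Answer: D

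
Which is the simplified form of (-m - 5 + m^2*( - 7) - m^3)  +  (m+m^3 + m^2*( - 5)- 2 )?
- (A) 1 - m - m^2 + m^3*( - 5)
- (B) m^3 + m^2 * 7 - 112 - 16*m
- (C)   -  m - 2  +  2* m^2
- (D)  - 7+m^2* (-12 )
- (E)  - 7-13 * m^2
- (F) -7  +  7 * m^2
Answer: D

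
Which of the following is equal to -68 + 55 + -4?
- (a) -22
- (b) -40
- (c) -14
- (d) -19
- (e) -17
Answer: e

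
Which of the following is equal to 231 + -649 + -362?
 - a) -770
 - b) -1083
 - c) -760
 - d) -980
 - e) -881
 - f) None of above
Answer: f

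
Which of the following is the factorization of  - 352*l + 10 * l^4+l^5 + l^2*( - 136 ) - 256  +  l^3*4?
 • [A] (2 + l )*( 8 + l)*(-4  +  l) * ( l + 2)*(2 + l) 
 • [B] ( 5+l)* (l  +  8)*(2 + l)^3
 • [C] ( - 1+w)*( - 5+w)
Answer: A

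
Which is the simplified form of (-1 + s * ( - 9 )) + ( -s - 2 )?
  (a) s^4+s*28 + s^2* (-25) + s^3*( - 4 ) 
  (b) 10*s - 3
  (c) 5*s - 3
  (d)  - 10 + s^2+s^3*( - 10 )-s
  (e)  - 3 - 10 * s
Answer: e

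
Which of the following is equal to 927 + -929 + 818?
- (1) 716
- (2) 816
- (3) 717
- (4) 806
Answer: 2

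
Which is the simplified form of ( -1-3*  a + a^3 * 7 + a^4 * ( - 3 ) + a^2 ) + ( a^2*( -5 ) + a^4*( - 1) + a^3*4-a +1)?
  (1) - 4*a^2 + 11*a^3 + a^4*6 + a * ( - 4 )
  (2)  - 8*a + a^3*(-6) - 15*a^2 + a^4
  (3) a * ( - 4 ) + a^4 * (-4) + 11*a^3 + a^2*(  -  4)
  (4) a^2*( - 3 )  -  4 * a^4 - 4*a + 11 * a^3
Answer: 3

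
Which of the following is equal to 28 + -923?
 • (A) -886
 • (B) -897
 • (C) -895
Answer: C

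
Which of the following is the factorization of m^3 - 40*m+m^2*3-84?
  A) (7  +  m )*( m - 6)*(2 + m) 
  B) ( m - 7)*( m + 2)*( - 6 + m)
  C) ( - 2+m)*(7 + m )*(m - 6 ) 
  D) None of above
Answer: A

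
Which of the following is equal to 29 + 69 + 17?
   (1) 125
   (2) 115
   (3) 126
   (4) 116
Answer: 2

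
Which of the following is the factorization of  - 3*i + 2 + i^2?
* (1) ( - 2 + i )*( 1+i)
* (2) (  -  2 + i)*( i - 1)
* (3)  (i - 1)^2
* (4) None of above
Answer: 2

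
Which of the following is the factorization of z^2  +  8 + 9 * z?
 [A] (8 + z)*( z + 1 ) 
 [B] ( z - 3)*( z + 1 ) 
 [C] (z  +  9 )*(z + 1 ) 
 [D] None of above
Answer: A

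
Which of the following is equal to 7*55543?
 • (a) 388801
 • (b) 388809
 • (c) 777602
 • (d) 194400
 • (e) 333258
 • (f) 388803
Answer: a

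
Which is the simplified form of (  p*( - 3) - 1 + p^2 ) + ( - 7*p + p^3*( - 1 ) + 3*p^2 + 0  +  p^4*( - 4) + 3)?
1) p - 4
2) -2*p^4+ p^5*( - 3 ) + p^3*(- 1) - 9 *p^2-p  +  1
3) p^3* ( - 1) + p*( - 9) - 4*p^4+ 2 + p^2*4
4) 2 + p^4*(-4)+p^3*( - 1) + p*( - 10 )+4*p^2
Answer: 4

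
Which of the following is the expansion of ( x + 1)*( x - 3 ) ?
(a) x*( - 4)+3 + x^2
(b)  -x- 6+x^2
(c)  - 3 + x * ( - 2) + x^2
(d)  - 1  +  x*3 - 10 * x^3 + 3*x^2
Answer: c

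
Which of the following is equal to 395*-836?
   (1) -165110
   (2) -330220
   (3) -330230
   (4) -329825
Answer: 2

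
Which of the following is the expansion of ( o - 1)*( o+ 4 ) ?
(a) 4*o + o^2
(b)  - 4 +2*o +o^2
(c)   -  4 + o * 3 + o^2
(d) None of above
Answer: c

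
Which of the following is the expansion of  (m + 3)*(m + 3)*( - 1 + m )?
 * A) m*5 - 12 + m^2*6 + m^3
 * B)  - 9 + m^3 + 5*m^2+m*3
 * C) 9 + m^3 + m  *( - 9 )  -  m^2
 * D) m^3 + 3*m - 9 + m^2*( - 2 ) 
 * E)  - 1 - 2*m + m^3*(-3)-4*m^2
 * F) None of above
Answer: B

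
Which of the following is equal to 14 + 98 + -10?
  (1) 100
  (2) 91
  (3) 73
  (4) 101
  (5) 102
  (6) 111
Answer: 5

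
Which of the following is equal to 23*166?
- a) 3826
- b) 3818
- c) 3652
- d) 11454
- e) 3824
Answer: b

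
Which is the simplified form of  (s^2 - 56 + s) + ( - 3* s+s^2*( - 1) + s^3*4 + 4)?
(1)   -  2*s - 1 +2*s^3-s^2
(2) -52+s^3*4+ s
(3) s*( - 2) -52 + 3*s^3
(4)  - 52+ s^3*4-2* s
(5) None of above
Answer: 4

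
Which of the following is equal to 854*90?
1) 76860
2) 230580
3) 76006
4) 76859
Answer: 1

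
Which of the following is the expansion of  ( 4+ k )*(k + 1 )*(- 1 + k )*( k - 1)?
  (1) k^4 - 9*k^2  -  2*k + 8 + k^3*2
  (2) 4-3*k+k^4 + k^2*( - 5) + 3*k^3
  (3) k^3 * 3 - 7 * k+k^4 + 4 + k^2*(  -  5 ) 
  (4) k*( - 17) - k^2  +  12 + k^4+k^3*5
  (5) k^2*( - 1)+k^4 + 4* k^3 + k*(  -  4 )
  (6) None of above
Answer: 2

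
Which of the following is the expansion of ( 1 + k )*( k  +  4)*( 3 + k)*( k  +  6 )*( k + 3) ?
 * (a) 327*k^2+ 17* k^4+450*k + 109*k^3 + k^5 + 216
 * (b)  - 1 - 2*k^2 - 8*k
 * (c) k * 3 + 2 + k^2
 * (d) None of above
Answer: a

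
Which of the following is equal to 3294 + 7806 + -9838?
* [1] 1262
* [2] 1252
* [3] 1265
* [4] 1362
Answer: 1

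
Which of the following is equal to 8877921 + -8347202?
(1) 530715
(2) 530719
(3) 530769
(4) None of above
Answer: 2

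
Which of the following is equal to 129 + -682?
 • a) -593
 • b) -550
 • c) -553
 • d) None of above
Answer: c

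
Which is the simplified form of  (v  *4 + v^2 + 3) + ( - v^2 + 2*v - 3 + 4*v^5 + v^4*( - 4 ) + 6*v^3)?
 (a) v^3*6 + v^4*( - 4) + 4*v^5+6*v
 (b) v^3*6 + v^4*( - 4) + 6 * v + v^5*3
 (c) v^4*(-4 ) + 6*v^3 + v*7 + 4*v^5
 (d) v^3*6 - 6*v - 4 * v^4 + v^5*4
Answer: a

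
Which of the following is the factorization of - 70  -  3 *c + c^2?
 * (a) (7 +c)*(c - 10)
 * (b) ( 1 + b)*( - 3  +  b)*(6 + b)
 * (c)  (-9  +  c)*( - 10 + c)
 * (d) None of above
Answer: a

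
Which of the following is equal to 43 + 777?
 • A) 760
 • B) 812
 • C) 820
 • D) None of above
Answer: C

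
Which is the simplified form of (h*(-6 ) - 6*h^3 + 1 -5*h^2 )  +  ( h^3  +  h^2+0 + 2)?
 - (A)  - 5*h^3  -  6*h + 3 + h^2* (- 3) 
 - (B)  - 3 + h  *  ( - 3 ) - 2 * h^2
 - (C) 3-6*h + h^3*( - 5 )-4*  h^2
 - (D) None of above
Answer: C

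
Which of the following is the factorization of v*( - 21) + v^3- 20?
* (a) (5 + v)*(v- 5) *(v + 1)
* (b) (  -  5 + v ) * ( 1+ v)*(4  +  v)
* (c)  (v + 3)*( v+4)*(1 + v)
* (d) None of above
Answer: b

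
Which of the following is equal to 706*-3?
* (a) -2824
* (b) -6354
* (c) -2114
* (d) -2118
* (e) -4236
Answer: d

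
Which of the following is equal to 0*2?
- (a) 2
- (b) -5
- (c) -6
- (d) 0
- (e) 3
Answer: d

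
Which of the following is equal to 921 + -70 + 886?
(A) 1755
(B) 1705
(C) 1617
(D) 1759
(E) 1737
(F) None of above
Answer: E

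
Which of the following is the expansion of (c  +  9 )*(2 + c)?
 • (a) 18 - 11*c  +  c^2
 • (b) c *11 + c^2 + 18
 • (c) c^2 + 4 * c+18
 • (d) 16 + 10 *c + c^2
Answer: b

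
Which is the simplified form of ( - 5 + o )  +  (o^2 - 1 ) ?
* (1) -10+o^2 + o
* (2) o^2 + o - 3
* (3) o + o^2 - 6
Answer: 3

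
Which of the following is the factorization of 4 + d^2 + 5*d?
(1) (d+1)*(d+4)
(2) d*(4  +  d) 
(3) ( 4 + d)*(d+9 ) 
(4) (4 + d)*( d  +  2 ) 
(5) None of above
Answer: 1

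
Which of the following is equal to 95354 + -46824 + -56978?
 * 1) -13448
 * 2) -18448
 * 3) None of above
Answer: 3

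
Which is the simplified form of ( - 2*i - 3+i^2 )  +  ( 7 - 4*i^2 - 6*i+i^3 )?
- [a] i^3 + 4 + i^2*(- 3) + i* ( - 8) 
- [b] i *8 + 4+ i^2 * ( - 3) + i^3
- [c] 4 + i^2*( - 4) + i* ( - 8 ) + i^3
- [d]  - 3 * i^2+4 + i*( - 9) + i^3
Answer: a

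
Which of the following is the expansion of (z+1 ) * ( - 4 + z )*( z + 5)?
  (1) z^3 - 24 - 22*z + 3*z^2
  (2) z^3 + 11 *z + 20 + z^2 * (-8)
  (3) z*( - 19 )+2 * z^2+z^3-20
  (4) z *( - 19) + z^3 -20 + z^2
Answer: 3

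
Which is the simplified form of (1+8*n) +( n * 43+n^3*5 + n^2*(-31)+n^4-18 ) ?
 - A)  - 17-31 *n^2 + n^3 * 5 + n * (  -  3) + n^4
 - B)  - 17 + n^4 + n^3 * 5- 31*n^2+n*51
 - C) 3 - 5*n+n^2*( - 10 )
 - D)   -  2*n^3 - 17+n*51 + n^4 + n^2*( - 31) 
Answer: B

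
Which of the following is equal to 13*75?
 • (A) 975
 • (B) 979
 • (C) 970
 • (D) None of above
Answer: A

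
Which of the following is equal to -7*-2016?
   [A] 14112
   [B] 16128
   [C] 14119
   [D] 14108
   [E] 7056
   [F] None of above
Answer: A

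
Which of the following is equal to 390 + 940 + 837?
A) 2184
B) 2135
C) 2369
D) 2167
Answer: D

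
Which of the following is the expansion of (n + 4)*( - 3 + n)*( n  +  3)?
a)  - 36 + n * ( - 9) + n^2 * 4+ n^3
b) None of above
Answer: a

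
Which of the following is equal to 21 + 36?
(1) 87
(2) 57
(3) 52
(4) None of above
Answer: 2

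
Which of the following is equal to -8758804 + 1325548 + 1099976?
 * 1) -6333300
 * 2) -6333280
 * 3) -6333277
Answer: 2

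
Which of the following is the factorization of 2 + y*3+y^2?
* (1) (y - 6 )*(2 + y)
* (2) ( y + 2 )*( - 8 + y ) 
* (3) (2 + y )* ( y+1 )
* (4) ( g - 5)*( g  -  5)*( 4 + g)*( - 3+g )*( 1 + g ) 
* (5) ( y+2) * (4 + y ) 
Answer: 3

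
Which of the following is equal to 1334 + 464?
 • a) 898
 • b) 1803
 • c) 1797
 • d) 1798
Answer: d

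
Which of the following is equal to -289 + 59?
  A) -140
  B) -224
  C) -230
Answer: C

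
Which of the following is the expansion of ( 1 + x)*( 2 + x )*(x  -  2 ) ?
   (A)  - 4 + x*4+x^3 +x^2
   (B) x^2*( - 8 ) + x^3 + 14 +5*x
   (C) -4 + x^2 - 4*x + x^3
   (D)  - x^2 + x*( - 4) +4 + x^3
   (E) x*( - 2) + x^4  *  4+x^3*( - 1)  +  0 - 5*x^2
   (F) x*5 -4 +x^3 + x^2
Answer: C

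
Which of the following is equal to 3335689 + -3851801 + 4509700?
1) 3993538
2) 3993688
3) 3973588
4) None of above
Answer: 4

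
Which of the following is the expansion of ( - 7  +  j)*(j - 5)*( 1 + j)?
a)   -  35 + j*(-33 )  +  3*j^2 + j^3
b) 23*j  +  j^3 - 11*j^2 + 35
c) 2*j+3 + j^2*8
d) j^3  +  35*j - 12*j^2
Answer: b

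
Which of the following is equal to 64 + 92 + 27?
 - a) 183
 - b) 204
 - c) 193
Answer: a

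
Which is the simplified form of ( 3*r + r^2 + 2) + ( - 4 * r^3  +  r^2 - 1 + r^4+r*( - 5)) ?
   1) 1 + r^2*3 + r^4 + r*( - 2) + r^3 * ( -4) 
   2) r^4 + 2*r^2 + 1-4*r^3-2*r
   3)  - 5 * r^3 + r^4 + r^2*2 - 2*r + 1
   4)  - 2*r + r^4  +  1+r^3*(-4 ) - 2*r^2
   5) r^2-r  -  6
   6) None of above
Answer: 2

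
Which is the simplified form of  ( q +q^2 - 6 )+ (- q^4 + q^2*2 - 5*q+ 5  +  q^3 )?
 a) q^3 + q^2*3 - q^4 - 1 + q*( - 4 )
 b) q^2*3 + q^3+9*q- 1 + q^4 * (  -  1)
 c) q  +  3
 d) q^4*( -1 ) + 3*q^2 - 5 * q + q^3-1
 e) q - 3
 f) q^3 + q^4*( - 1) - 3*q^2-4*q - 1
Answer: a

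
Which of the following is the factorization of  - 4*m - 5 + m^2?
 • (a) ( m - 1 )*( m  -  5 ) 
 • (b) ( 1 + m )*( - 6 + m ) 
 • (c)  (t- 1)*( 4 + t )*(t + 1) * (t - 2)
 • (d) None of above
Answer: d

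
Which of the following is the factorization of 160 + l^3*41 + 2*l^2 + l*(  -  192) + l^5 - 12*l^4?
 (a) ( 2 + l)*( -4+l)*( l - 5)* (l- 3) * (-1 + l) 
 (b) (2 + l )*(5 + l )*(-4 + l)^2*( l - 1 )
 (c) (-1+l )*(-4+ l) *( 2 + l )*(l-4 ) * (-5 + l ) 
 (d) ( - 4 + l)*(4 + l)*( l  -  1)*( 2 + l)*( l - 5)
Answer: c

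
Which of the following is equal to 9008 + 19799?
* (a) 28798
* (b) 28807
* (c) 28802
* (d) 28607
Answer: b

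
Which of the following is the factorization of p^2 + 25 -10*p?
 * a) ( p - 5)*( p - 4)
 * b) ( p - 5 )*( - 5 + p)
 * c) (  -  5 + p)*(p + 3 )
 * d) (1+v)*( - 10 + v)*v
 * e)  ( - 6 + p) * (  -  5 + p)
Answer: b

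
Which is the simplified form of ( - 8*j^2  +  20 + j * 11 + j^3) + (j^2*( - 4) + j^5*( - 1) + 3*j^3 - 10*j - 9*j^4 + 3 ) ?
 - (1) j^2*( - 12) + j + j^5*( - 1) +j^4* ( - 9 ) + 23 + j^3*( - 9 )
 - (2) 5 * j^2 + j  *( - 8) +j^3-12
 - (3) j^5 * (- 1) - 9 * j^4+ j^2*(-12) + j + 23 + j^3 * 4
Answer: 3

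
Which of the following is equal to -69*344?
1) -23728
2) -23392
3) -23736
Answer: 3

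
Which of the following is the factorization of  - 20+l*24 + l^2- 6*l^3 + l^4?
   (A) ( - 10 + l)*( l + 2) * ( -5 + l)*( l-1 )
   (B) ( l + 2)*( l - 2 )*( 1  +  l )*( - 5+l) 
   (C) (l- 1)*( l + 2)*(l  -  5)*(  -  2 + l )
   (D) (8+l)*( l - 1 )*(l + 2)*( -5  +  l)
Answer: C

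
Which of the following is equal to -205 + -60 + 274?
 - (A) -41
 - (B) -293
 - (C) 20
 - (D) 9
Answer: D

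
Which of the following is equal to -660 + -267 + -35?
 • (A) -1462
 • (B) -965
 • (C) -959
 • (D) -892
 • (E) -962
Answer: E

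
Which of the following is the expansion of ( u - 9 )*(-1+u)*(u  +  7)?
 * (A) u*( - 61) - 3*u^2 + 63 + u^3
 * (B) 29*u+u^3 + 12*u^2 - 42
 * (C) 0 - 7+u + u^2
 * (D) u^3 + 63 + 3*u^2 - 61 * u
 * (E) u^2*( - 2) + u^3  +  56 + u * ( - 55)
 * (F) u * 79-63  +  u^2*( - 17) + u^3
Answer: A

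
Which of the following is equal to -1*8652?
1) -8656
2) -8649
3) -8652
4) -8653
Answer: 3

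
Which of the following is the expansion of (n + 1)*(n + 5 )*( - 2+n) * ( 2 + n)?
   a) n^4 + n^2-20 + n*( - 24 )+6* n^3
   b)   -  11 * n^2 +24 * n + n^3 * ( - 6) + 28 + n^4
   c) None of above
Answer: a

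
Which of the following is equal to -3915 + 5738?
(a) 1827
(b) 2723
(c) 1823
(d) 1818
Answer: c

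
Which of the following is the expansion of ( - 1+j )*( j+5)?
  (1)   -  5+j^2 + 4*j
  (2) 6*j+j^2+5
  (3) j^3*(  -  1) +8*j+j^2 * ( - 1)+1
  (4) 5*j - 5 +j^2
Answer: 1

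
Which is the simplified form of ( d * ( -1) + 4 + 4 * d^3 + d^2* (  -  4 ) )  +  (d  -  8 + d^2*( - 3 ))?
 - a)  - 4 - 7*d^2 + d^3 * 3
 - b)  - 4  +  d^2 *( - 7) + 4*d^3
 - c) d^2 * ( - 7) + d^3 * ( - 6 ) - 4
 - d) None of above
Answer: b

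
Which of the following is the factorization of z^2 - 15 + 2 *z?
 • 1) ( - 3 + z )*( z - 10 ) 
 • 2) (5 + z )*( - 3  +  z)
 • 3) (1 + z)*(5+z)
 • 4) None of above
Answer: 2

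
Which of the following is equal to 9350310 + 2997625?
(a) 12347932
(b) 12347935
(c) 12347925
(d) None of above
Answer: b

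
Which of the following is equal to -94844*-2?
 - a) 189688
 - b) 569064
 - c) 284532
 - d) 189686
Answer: a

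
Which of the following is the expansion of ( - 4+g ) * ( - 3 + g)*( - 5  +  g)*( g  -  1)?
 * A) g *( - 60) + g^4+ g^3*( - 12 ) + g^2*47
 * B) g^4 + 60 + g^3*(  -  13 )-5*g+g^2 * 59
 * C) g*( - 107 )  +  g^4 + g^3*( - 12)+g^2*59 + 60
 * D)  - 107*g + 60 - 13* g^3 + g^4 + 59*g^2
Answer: D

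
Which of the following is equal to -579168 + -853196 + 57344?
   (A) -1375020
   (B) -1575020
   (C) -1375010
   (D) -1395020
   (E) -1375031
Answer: A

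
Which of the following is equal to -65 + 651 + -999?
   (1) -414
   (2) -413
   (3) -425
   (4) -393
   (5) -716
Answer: 2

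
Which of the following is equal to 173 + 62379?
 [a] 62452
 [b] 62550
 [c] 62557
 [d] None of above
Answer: d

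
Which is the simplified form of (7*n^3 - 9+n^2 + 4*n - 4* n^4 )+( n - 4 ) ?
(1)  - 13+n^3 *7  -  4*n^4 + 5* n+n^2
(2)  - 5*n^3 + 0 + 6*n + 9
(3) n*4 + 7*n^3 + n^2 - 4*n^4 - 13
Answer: 1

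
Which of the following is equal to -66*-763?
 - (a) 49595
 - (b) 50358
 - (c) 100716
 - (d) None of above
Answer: b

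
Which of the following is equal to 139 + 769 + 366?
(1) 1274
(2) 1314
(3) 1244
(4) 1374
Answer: 1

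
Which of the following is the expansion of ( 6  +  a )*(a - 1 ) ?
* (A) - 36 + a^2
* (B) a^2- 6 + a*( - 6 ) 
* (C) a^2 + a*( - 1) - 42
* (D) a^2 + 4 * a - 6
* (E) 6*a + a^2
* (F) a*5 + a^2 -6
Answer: F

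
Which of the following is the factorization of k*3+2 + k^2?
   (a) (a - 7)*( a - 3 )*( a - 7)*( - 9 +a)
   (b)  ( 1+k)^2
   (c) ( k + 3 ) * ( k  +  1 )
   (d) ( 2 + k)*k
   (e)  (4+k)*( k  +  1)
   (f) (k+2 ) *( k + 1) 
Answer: f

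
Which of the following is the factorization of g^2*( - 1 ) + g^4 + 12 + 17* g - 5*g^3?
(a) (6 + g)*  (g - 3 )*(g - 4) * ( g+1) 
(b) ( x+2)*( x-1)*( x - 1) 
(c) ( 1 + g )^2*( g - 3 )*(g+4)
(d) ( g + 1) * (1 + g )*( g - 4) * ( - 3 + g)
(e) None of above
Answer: d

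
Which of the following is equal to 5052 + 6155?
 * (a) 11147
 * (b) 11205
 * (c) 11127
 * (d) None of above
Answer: d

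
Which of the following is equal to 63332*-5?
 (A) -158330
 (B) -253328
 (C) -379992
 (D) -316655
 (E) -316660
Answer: E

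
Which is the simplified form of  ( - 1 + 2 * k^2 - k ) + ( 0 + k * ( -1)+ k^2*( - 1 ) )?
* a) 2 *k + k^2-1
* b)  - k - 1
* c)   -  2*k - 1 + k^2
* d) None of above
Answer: c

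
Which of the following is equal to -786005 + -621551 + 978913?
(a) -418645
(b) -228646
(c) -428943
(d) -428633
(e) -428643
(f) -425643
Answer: e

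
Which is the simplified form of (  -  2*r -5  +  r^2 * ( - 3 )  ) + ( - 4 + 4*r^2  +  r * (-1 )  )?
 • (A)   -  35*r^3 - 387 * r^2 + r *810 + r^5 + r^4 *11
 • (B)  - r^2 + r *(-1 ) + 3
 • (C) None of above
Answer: C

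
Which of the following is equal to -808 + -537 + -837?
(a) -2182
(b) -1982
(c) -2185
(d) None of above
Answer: a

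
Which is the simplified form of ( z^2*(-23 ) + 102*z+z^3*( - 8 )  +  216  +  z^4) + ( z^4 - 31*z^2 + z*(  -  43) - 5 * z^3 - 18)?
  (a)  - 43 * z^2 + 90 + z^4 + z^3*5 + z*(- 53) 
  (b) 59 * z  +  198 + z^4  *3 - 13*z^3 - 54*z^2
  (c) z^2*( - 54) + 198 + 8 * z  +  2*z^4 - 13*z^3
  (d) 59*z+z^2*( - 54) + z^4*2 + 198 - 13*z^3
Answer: d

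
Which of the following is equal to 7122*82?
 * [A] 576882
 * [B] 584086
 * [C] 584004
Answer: C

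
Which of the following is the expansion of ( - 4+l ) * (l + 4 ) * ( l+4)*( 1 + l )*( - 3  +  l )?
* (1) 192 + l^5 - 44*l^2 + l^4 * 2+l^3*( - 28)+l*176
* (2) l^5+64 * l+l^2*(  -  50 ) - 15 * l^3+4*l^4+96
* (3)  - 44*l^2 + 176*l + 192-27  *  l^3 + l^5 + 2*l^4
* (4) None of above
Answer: 3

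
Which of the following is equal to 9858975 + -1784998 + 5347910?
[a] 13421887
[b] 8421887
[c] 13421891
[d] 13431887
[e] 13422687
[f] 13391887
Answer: a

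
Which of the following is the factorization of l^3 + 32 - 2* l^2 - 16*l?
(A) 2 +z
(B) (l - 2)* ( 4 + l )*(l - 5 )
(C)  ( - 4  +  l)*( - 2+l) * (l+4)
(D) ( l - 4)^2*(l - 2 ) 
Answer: C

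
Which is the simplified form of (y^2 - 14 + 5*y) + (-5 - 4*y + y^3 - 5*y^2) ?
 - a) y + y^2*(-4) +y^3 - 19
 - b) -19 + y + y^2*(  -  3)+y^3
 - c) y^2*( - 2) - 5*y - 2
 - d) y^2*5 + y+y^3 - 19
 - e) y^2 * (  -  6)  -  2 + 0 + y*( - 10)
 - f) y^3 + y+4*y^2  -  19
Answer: a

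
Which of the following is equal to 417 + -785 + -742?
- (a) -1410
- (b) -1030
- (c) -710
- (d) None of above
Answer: d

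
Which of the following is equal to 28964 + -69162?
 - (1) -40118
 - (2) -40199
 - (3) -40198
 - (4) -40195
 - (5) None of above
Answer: 3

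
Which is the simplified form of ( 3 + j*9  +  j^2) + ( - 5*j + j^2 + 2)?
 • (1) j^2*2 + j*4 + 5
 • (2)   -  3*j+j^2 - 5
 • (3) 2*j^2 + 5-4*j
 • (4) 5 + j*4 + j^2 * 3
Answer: 1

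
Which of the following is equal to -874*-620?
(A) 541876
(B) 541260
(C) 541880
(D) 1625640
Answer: C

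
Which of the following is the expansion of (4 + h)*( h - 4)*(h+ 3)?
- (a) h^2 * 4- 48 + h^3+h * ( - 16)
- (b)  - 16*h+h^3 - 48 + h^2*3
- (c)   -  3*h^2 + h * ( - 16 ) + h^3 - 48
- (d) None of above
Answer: b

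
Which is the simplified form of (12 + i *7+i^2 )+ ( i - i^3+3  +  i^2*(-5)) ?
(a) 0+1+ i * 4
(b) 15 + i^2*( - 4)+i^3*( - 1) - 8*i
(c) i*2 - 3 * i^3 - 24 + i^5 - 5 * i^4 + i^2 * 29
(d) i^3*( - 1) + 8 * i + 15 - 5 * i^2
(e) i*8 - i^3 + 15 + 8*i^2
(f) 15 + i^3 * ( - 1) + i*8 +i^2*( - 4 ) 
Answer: f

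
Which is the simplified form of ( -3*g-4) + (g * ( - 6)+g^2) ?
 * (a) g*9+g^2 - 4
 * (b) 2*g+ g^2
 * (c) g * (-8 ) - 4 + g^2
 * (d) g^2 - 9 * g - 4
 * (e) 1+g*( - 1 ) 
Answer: d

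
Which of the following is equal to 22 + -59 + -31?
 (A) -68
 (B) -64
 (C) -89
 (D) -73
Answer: A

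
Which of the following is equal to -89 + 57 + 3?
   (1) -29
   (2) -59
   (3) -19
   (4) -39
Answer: 1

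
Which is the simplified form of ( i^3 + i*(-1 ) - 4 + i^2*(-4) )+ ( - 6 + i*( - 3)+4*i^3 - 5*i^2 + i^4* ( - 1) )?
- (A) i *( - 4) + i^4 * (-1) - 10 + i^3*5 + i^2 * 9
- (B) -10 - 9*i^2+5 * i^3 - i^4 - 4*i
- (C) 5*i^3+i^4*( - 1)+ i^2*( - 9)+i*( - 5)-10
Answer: B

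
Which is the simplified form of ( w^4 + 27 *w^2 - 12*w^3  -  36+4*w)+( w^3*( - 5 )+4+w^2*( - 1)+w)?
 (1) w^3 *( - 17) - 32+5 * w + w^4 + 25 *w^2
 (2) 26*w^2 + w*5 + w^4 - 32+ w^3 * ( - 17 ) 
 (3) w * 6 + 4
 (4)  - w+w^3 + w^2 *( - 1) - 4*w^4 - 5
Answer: 2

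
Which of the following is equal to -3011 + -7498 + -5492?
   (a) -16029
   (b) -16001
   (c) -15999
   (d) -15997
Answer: b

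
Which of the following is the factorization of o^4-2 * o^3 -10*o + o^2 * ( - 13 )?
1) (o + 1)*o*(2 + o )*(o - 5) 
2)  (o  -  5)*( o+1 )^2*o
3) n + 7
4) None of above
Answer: 1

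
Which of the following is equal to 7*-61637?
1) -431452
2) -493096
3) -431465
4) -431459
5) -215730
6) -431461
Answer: 4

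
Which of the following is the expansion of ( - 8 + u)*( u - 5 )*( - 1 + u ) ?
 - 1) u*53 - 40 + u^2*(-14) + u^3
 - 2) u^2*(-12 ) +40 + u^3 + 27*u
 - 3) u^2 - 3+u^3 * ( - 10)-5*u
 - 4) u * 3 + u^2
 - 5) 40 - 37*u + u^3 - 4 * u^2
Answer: 1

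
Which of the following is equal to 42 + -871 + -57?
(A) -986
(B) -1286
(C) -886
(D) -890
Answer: C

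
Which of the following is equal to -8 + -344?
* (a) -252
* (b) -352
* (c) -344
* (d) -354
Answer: b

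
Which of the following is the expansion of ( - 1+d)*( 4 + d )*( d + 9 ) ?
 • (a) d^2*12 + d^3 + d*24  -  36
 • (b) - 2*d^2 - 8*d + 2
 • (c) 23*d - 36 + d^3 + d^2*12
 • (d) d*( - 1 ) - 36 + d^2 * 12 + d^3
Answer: c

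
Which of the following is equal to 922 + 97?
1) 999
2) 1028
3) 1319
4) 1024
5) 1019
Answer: 5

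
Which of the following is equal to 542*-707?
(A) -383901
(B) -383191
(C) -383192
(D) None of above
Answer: D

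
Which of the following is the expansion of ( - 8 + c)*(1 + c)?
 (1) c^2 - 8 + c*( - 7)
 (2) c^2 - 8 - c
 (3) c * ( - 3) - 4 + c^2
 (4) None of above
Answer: 1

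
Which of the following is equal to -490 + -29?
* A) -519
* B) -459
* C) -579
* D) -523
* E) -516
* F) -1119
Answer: A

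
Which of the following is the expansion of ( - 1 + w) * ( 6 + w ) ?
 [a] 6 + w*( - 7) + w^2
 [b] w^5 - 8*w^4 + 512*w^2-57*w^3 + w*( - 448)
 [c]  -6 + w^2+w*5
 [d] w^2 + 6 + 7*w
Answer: c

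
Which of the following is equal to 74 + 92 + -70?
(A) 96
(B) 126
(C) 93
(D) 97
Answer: A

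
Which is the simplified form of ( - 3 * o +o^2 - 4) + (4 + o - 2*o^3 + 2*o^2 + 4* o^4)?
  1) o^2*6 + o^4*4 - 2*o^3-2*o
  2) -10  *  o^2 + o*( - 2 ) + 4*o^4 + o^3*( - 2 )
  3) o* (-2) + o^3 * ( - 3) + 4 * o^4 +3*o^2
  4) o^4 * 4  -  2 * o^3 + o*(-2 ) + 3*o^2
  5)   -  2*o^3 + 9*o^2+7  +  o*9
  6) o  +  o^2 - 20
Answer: 4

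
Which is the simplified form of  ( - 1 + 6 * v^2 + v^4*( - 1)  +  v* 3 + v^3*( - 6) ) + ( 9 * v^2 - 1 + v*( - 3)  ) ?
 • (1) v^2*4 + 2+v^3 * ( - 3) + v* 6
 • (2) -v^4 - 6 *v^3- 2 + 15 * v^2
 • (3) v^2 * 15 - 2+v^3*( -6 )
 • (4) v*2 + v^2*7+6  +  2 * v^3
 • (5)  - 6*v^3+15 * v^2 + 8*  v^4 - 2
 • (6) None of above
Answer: 2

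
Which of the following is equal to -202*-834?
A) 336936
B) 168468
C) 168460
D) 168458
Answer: B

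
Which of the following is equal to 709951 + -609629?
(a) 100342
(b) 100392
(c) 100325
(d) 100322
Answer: d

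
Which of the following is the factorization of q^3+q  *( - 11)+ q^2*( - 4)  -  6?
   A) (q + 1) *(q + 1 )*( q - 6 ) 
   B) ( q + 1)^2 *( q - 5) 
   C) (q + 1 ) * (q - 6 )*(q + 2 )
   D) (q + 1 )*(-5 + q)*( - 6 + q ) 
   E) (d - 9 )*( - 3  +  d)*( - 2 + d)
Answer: A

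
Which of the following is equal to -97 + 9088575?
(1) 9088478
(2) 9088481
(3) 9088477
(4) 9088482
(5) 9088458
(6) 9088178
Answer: 1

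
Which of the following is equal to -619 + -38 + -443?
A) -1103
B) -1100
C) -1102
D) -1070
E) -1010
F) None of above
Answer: B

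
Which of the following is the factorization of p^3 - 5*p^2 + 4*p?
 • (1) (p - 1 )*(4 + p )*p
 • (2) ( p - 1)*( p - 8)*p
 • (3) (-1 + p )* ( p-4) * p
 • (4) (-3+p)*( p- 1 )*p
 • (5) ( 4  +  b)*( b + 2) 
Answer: 3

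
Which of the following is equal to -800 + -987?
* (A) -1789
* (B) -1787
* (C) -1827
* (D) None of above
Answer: B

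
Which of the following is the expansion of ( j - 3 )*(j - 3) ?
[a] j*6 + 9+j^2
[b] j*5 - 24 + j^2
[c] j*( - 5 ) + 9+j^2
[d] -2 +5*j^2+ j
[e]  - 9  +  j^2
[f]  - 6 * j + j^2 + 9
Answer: f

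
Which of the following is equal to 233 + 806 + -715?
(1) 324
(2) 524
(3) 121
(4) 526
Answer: 1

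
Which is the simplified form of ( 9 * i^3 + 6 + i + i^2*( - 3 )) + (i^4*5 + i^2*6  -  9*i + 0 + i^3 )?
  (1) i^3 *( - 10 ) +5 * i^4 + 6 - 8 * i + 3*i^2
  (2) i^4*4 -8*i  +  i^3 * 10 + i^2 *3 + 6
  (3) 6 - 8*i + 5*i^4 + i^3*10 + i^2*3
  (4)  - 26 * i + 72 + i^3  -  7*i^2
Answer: 3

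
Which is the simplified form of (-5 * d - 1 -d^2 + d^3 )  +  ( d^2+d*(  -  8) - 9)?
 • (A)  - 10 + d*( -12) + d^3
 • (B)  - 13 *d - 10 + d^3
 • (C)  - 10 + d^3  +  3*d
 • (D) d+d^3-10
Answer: B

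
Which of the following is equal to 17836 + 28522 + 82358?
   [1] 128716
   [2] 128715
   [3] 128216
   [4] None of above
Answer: 1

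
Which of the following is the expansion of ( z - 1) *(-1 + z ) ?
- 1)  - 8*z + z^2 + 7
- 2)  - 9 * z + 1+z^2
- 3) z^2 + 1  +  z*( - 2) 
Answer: 3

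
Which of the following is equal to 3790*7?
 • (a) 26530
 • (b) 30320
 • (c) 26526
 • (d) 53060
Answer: a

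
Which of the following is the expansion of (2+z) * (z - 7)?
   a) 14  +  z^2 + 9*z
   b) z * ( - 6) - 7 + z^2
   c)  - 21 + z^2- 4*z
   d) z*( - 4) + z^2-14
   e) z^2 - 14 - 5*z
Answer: e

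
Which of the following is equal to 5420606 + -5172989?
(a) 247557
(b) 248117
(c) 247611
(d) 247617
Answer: d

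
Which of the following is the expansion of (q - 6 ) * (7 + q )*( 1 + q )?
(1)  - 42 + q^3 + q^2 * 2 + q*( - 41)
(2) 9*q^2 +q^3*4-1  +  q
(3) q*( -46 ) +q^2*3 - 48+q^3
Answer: 1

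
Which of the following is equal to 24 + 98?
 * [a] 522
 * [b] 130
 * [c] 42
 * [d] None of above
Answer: d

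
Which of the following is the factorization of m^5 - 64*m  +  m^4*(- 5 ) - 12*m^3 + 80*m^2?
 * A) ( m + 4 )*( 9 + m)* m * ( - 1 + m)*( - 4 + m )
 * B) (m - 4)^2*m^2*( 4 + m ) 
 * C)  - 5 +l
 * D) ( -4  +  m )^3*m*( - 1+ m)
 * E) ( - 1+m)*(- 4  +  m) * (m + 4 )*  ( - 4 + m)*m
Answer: E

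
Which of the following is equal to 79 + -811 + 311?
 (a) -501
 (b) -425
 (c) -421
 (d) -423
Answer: c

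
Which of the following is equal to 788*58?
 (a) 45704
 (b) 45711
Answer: a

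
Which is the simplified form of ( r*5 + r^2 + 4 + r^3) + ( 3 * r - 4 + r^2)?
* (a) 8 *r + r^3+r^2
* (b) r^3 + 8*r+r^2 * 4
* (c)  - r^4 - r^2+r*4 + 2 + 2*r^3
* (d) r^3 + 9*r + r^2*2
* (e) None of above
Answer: e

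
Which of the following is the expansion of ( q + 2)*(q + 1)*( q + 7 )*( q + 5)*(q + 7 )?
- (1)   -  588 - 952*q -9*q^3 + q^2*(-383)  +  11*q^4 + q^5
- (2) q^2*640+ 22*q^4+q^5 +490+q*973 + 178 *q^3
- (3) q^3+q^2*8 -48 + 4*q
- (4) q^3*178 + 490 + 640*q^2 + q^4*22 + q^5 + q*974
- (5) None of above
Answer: 2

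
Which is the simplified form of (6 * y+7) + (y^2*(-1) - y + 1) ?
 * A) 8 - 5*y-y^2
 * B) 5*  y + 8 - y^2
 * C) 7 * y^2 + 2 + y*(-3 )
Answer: B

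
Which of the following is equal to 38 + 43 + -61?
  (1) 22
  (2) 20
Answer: 2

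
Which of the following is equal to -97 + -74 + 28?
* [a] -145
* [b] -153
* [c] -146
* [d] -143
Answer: d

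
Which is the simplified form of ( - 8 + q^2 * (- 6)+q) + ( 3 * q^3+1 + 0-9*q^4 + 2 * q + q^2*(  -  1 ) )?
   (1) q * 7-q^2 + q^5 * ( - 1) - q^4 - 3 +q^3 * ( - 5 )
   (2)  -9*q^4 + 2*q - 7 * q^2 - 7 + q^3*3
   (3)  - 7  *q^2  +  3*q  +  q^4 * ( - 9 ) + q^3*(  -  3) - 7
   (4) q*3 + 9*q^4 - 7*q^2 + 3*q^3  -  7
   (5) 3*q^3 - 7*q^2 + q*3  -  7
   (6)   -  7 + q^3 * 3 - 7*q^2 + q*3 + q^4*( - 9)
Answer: 6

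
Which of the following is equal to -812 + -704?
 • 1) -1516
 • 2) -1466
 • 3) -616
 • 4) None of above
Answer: 1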